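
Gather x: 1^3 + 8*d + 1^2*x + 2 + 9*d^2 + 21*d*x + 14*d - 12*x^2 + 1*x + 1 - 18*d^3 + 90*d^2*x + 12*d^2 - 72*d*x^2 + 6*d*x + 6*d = -18*d^3 + 21*d^2 + 28*d + x^2*(-72*d - 12) + x*(90*d^2 + 27*d + 2) + 4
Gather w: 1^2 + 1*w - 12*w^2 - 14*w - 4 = -12*w^2 - 13*w - 3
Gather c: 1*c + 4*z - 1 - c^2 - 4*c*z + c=-c^2 + c*(2 - 4*z) + 4*z - 1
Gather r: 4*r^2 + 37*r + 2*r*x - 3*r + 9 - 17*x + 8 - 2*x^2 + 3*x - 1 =4*r^2 + r*(2*x + 34) - 2*x^2 - 14*x + 16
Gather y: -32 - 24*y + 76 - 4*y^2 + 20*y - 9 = -4*y^2 - 4*y + 35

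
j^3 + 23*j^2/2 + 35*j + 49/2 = (j + 1)*(j + 7/2)*(j + 7)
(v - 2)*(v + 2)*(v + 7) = v^3 + 7*v^2 - 4*v - 28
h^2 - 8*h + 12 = (h - 6)*(h - 2)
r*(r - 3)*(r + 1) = r^3 - 2*r^2 - 3*r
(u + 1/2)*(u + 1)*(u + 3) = u^3 + 9*u^2/2 + 5*u + 3/2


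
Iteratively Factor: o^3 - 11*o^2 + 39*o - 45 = (o - 3)*(o^2 - 8*o + 15) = (o - 3)^2*(o - 5)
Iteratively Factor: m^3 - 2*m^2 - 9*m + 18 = (m - 2)*(m^2 - 9) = (m - 3)*(m - 2)*(m + 3)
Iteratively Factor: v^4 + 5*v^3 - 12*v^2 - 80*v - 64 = (v + 1)*(v^3 + 4*v^2 - 16*v - 64) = (v + 1)*(v + 4)*(v^2 - 16) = (v - 4)*(v + 1)*(v + 4)*(v + 4)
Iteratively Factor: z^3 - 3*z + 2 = (z - 1)*(z^2 + z - 2) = (z - 1)^2*(z + 2)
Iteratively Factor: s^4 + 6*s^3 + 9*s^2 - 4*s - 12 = (s - 1)*(s^3 + 7*s^2 + 16*s + 12) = (s - 1)*(s + 3)*(s^2 + 4*s + 4) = (s - 1)*(s + 2)*(s + 3)*(s + 2)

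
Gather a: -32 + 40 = 8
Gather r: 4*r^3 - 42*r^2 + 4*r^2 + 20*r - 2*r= 4*r^3 - 38*r^2 + 18*r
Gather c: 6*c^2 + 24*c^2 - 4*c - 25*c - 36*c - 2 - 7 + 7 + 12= 30*c^2 - 65*c + 10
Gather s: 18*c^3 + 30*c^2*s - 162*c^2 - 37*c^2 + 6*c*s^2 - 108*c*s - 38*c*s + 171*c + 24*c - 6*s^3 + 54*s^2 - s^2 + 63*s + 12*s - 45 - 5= 18*c^3 - 199*c^2 + 195*c - 6*s^3 + s^2*(6*c + 53) + s*(30*c^2 - 146*c + 75) - 50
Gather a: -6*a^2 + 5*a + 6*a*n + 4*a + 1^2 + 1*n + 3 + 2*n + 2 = -6*a^2 + a*(6*n + 9) + 3*n + 6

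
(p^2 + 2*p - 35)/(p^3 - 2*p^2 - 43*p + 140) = 1/(p - 4)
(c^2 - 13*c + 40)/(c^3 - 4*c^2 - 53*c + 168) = (c - 5)/(c^2 + 4*c - 21)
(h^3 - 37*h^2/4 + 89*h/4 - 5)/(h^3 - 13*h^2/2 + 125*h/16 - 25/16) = 4*(h - 4)/(4*h - 5)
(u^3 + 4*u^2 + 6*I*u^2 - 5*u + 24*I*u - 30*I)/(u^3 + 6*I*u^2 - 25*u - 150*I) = (u - 1)/(u - 5)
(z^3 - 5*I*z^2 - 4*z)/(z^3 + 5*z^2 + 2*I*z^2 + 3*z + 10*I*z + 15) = z*(z - 4*I)/(z^2 + z*(5 + 3*I) + 15*I)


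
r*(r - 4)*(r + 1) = r^3 - 3*r^2 - 4*r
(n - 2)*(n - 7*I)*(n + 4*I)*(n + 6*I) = n^4 - 2*n^3 + 3*I*n^3 + 46*n^2 - 6*I*n^2 - 92*n + 168*I*n - 336*I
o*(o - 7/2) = o^2 - 7*o/2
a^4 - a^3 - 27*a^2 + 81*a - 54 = (a - 3)^2*(a - 1)*(a + 6)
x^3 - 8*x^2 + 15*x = x*(x - 5)*(x - 3)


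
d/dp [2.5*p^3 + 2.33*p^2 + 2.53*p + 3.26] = 7.5*p^2 + 4.66*p + 2.53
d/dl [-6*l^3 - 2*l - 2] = -18*l^2 - 2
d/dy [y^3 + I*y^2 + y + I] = 3*y^2 + 2*I*y + 1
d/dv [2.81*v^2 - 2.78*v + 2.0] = 5.62*v - 2.78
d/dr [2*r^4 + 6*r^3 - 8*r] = 8*r^3 + 18*r^2 - 8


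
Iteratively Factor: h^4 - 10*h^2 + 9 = (h - 3)*(h^3 + 3*h^2 - h - 3) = (h - 3)*(h + 3)*(h^2 - 1) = (h - 3)*(h + 1)*(h + 3)*(h - 1)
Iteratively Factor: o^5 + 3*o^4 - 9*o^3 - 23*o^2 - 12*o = (o)*(o^4 + 3*o^3 - 9*o^2 - 23*o - 12) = o*(o + 1)*(o^3 + 2*o^2 - 11*o - 12) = o*(o + 1)^2*(o^2 + o - 12) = o*(o + 1)^2*(o + 4)*(o - 3)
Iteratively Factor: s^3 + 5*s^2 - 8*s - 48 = (s + 4)*(s^2 + s - 12) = (s + 4)^2*(s - 3)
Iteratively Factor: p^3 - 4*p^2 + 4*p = (p - 2)*(p^2 - 2*p) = p*(p - 2)*(p - 2)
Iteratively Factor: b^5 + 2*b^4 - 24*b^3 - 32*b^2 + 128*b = (b + 4)*(b^4 - 2*b^3 - 16*b^2 + 32*b) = (b - 2)*(b + 4)*(b^3 - 16*b) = (b - 2)*(b + 4)^2*(b^2 - 4*b) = (b - 4)*(b - 2)*(b + 4)^2*(b)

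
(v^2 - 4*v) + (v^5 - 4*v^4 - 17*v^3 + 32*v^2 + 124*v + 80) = v^5 - 4*v^4 - 17*v^3 + 33*v^2 + 120*v + 80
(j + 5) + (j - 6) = 2*j - 1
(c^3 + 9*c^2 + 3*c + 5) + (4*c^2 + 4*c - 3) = c^3 + 13*c^2 + 7*c + 2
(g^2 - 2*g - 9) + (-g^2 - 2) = -2*g - 11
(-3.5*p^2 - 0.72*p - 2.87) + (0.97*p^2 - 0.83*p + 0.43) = -2.53*p^2 - 1.55*p - 2.44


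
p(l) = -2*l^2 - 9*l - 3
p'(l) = -4*l - 9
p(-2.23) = 7.12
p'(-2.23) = -0.08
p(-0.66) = 2.07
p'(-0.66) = -6.36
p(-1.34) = 5.47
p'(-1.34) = -3.64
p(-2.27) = 7.12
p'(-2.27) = 0.08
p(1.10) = -15.32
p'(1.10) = -13.40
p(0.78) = -11.24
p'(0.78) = -12.12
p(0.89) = -12.59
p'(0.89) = -12.56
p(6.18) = -135.00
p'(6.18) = -33.72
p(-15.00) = -318.00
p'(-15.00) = 51.00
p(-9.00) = -84.00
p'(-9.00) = 27.00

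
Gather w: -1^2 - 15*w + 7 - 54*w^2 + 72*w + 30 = -54*w^2 + 57*w + 36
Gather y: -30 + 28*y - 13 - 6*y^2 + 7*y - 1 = -6*y^2 + 35*y - 44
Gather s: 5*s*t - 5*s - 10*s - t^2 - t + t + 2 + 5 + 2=s*(5*t - 15) - t^2 + 9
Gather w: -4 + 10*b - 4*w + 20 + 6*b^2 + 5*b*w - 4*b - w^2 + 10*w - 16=6*b^2 + 6*b - w^2 + w*(5*b + 6)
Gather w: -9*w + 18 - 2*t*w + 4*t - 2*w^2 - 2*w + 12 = 4*t - 2*w^2 + w*(-2*t - 11) + 30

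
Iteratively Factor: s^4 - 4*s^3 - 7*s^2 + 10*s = (s)*(s^3 - 4*s^2 - 7*s + 10) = s*(s + 2)*(s^2 - 6*s + 5) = s*(s - 1)*(s + 2)*(s - 5)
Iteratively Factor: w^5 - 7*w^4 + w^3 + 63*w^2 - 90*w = (w - 2)*(w^4 - 5*w^3 - 9*w^2 + 45*w) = (w - 3)*(w - 2)*(w^3 - 2*w^2 - 15*w) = w*(w - 3)*(w - 2)*(w^2 - 2*w - 15) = w*(w - 5)*(w - 3)*(w - 2)*(w + 3)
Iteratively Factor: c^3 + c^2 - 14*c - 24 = (c - 4)*(c^2 + 5*c + 6) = (c - 4)*(c + 3)*(c + 2)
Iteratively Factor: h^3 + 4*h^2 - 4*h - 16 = (h + 2)*(h^2 + 2*h - 8) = (h - 2)*(h + 2)*(h + 4)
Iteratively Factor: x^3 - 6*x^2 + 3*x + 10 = (x - 2)*(x^2 - 4*x - 5) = (x - 2)*(x + 1)*(x - 5)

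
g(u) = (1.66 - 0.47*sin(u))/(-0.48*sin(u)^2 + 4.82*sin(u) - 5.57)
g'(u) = (1.66 - 0.47*sin(u))*(0.96*sin(u)*cos(u) - 4.82*cos(u))/(-0.48*sin(u)^2 + 4.82*sin(u) - 5.57)^2 - 0.47*cos(u)/(-0.48*sin(u)^2 + 4.82*sin(u) - 5.57) = (-0.2256*sin(u)^2 + 1.5936*sin(u) - 5.3833)*cos(u)/(0.2304*sin(u)^4 - 4.6272*sin(u)^3 + 28.5796*sin(u)^2 - 53.6948*sin(u) + 31.0249)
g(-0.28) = -0.26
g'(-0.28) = -0.12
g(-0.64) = -0.23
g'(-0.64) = -0.07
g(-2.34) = -0.22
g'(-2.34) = 0.05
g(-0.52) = -0.23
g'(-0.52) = -0.08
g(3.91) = -0.22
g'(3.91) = 0.06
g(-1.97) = -0.20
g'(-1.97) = 0.03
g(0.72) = -0.52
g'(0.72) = -0.49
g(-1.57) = -0.20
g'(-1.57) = -0.00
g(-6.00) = -0.36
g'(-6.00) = -0.26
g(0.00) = -0.30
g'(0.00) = -0.17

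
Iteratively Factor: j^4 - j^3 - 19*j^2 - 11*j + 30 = (j + 2)*(j^3 - 3*j^2 - 13*j + 15) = (j - 5)*(j + 2)*(j^2 + 2*j - 3) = (j - 5)*(j + 2)*(j + 3)*(j - 1)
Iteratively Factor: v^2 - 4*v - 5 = (v + 1)*(v - 5)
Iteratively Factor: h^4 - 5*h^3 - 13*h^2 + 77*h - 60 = (h + 4)*(h^3 - 9*h^2 + 23*h - 15) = (h - 1)*(h + 4)*(h^2 - 8*h + 15) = (h - 3)*(h - 1)*(h + 4)*(h - 5)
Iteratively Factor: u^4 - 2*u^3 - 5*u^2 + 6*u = (u - 3)*(u^3 + u^2 - 2*u) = u*(u - 3)*(u^2 + u - 2) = u*(u - 3)*(u - 1)*(u + 2)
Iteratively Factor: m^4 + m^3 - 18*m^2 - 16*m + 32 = (m - 1)*(m^3 + 2*m^2 - 16*m - 32) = (m - 1)*(m + 4)*(m^2 - 2*m - 8) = (m - 1)*(m + 2)*(m + 4)*(m - 4)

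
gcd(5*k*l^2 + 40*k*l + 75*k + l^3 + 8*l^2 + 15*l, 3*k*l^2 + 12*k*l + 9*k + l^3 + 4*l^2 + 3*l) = l + 3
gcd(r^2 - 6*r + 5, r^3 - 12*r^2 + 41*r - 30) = r^2 - 6*r + 5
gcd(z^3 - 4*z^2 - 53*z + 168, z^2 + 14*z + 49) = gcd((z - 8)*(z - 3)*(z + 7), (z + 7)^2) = z + 7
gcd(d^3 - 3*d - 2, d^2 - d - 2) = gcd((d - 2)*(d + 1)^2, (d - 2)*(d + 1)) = d^2 - d - 2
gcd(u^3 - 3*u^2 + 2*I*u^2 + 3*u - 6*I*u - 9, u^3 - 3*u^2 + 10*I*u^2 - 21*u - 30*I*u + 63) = u^2 + u*(-3 + 3*I) - 9*I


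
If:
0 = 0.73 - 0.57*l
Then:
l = 1.28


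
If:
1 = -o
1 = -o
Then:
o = -1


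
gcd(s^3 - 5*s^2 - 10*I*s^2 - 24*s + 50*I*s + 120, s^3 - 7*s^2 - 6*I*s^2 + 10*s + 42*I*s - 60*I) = s^2 + s*(-5 - 6*I) + 30*I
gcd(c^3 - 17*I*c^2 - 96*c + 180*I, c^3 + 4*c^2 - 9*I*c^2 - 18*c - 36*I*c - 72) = c - 6*I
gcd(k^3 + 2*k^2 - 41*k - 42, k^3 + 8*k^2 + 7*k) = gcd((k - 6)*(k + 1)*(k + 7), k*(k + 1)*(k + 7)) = k^2 + 8*k + 7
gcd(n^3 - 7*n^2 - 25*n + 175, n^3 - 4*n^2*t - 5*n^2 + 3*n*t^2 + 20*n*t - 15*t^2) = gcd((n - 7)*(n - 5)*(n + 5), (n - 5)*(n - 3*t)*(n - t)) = n - 5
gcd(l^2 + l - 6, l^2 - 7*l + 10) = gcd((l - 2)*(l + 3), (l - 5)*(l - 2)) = l - 2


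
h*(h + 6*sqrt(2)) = h^2 + 6*sqrt(2)*h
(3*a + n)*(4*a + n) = 12*a^2 + 7*a*n + n^2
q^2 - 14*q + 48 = (q - 8)*(q - 6)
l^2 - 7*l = l*(l - 7)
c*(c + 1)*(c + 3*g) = c^3 + 3*c^2*g + c^2 + 3*c*g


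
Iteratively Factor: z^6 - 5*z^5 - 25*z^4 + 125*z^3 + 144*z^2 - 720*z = (z + 3)*(z^5 - 8*z^4 - z^3 + 128*z^2 - 240*z) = z*(z + 3)*(z^4 - 8*z^3 - z^2 + 128*z - 240) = z*(z - 3)*(z + 3)*(z^3 - 5*z^2 - 16*z + 80) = z*(z - 5)*(z - 3)*(z + 3)*(z^2 - 16) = z*(z - 5)*(z - 3)*(z + 3)*(z + 4)*(z - 4)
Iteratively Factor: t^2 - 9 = (t - 3)*(t + 3)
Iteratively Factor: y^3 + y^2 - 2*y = (y + 2)*(y^2 - y) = (y - 1)*(y + 2)*(y)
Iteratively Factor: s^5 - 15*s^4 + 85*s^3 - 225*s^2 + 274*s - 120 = (s - 1)*(s^4 - 14*s^3 + 71*s^2 - 154*s + 120) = (s - 4)*(s - 1)*(s^3 - 10*s^2 + 31*s - 30) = (s - 4)*(s - 3)*(s - 1)*(s^2 - 7*s + 10) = (s - 5)*(s - 4)*(s - 3)*(s - 1)*(s - 2)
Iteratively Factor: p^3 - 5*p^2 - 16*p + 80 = (p - 4)*(p^2 - p - 20) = (p - 4)*(p + 4)*(p - 5)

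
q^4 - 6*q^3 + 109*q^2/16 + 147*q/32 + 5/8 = (q - 4)*(q - 5/2)*(q + 1/4)^2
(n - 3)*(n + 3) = n^2 - 9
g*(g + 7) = g^2 + 7*g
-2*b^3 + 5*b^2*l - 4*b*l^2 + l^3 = (-2*b + l)*(-b + l)^2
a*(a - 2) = a^2 - 2*a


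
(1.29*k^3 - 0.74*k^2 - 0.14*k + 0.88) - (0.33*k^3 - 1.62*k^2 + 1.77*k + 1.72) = 0.96*k^3 + 0.88*k^2 - 1.91*k - 0.84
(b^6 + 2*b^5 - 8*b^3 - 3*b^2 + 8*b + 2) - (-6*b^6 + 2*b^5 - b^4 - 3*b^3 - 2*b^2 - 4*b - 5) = 7*b^6 + b^4 - 5*b^3 - b^2 + 12*b + 7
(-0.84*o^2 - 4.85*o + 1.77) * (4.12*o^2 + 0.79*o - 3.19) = -3.4608*o^4 - 20.6456*o^3 + 6.1405*o^2 + 16.8698*o - 5.6463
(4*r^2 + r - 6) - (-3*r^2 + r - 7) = 7*r^2 + 1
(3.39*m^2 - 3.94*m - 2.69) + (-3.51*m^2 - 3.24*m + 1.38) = -0.12*m^2 - 7.18*m - 1.31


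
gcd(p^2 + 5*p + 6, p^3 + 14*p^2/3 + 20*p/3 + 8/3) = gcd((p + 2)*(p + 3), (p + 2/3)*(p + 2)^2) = p + 2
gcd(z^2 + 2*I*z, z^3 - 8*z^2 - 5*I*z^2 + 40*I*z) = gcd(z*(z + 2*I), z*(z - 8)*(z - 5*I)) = z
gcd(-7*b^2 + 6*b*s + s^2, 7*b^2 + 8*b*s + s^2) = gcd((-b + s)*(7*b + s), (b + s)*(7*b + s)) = 7*b + s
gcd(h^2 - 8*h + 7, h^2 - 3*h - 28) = h - 7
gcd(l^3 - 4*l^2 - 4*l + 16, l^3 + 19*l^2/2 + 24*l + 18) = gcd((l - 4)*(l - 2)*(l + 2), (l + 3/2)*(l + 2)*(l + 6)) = l + 2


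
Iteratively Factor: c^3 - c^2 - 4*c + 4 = (c - 2)*(c^2 + c - 2) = (c - 2)*(c + 2)*(c - 1)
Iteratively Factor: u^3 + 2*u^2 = (u)*(u^2 + 2*u) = u*(u + 2)*(u)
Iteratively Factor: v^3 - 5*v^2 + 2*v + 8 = (v - 4)*(v^2 - v - 2) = (v - 4)*(v - 2)*(v + 1)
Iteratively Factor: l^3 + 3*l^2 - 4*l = (l - 1)*(l^2 + 4*l) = l*(l - 1)*(l + 4)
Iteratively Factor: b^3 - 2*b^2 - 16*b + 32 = (b - 4)*(b^2 + 2*b - 8) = (b - 4)*(b + 4)*(b - 2)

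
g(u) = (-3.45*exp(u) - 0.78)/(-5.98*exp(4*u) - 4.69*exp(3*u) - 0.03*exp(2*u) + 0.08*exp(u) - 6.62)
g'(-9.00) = 0.00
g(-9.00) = 0.12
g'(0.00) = -0.34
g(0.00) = 0.25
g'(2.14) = -0.00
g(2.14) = 0.00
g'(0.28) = -0.32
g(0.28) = 0.15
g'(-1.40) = 0.12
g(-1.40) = 0.24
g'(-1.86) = 0.08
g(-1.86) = 0.20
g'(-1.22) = 0.13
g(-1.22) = 0.27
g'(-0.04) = -0.33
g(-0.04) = 0.26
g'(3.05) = -0.00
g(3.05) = 0.00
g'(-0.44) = -0.05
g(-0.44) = 0.34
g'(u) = (-3.45*exp(u) - 0.78)*(23.92*exp(4*u) + 14.07*exp(3*u) + 0.06*exp(2*u) - 0.08*exp(u))/(-5.98*exp(4*u) - 4.69*exp(3*u) - 0.03*exp(2*u) + 0.08*exp(u) - 6.62)^2 - 3.45*exp(u)/(-5.98*exp(4*u) - 4.69*exp(3*u) - 0.03*exp(2*u) + 0.08*exp(u) - 6.62) = (-61.893*exp(4*u) - 51.0186*exp(3*u) - 11.0781*exp(2*u) - 0.0468*exp(u) + 22.9014)*exp(u)/(35.7604*exp(8*u) + 56.0924*exp(7*u) + 22.3549*exp(6*u) - 0.6754*exp(5*u) + 78.4257*exp(4*u) + 62.0908*exp(3*u) + 0.4036*exp(2*u) - 1.0592*exp(u) + 43.8244)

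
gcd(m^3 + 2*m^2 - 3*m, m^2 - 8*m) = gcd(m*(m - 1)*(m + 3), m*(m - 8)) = m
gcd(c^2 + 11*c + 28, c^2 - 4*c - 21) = 1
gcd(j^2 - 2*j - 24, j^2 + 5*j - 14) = 1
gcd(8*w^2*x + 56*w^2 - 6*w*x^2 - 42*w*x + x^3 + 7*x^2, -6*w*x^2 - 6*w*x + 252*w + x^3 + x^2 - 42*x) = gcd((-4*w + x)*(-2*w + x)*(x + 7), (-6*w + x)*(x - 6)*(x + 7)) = x + 7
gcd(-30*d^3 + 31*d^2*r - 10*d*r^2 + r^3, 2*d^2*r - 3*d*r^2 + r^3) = -2*d + r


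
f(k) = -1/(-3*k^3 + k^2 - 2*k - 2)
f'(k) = -(9*k^2 - 2*k + 2)/(-3*k^3 + k^2 - 2*k - 2)^2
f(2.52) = 0.02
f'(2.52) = -0.02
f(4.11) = 0.00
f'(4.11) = -0.00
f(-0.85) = -0.44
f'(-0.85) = -1.99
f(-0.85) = -0.44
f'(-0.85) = -1.99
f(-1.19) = -0.15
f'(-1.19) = -0.36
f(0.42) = 0.35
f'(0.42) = -0.33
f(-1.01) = -0.24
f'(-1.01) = -0.77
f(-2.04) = -0.03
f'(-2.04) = -0.04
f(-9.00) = 0.00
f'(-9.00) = 0.00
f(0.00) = 0.50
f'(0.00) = -0.50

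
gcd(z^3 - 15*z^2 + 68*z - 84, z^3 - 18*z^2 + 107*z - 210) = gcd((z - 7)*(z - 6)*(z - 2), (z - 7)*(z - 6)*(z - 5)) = z^2 - 13*z + 42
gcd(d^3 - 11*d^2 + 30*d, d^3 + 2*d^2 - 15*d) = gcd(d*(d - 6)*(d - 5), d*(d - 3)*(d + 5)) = d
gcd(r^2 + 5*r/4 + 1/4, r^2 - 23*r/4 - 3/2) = r + 1/4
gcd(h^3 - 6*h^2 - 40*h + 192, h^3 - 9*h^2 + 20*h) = h - 4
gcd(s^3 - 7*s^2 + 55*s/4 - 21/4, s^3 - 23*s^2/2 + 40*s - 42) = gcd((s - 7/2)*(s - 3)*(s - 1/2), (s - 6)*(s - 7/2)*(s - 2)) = s - 7/2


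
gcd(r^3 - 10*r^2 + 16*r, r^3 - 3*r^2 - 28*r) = r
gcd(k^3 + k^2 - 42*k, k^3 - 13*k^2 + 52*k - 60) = k - 6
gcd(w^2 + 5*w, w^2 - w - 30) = w + 5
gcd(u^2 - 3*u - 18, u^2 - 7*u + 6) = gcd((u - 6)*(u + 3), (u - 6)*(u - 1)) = u - 6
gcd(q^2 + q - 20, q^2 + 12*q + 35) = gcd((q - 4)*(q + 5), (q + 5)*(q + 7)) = q + 5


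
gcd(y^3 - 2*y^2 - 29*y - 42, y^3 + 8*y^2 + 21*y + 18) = y^2 + 5*y + 6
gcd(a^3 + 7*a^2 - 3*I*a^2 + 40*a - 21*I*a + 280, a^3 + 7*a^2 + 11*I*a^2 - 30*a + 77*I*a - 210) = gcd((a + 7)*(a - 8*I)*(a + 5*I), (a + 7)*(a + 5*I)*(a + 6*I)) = a^2 + a*(7 + 5*I) + 35*I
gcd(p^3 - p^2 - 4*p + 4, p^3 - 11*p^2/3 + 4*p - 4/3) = p^2 - 3*p + 2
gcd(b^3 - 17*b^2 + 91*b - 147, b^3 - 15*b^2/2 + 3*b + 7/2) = b - 7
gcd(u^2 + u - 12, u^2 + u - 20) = 1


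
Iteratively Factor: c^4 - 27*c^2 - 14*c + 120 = (c - 2)*(c^3 + 2*c^2 - 23*c - 60) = (c - 5)*(c - 2)*(c^2 + 7*c + 12) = (c - 5)*(c - 2)*(c + 4)*(c + 3)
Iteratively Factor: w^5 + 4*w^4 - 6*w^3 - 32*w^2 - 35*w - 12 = (w + 4)*(w^4 - 6*w^2 - 8*w - 3) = (w + 1)*(w + 4)*(w^3 - w^2 - 5*w - 3) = (w - 3)*(w + 1)*(w + 4)*(w^2 + 2*w + 1) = (w - 3)*(w + 1)^2*(w + 4)*(w + 1)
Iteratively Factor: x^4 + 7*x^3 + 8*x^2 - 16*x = (x + 4)*(x^3 + 3*x^2 - 4*x) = x*(x + 4)*(x^2 + 3*x - 4) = x*(x + 4)^2*(x - 1)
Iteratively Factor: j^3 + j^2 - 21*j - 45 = (j + 3)*(j^2 - 2*j - 15) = (j + 3)^2*(j - 5)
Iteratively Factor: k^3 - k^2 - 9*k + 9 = (k - 3)*(k^2 + 2*k - 3) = (k - 3)*(k - 1)*(k + 3)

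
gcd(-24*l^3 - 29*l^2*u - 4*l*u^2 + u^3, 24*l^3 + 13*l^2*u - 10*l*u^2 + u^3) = -8*l^2 - 7*l*u + u^2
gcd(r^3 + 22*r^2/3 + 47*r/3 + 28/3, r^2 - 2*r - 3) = r + 1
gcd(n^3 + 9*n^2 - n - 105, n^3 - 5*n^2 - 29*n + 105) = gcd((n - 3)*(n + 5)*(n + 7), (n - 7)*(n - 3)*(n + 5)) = n^2 + 2*n - 15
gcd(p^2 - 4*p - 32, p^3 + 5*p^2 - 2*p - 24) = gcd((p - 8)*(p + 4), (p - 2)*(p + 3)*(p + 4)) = p + 4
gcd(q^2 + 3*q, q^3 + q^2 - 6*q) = q^2 + 3*q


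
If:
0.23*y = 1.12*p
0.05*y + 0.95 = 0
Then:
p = -3.90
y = -19.00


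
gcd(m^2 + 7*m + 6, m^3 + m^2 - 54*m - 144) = m + 6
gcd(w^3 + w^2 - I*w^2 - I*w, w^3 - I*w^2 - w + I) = w^2 + w*(1 - I) - I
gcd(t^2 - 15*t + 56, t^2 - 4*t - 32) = t - 8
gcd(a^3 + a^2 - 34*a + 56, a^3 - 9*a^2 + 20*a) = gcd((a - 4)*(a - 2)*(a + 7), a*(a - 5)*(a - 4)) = a - 4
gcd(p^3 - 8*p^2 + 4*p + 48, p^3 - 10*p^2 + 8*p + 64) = p^2 - 2*p - 8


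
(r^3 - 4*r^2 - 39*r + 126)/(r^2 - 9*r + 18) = (r^2 - r - 42)/(r - 6)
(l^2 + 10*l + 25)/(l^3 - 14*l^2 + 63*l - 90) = (l^2 + 10*l + 25)/(l^3 - 14*l^2 + 63*l - 90)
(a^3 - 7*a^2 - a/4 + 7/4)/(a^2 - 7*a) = a - 1/(4*a)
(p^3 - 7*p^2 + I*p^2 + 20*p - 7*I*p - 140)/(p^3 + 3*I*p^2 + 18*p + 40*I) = (p - 7)/(p + 2*I)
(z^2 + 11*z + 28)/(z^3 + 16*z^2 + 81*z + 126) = (z + 4)/(z^2 + 9*z + 18)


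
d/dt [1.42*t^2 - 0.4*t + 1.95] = 2.84*t - 0.4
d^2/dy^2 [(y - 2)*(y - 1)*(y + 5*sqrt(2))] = 6*y - 6 + 10*sqrt(2)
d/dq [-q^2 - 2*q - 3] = -2*q - 2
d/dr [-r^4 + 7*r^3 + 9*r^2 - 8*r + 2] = -4*r^3 + 21*r^2 + 18*r - 8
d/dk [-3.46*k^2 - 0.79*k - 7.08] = -6.92*k - 0.79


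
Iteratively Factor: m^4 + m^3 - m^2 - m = (m + 1)*(m^3 - m) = m*(m + 1)*(m^2 - 1) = m*(m - 1)*(m + 1)*(m + 1)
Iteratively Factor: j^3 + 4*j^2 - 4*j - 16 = (j + 2)*(j^2 + 2*j - 8) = (j + 2)*(j + 4)*(j - 2)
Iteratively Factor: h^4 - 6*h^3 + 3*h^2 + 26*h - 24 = (h - 3)*(h^3 - 3*h^2 - 6*h + 8) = (h - 3)*(h + 2)*(h^2 - 5*h + 4) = (h - 3)*(h - 1)*(h + 2)*(h - 4)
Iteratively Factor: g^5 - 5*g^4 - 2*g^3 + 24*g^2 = (g + 2)*(g^4 - 7*g^3 + 12*g^2) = g*(g + 2)*(g^3 - 7*g^2 + 12*g) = g^2*(g + 2)*(g^2 - 7*g + 12) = g^2*(g - 4)*(g + 2)*(g - 3)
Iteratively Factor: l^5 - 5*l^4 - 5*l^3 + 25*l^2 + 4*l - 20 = (l - 1)*(l^4 - 4*l^3 - 9*l^2 + 16*l + 20) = (l - 1)*(l + 2)*(l^3 - 6*l^2 + 3*l + 10) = (l - 1)*(l + 1)*(l + 2)*(l^2 - 7*l + 10) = (l - 5)*(l - 1)*(l + 1)*(l + 2)*(l - 2)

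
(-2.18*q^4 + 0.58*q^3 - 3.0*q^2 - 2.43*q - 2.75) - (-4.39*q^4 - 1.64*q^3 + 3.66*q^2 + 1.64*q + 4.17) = 2.21*q^4 + 2.22*q^3 - 6.66*q^2 - 4.07*q - 6.92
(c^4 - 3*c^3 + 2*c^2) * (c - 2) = c^5 - 5*c^4 + 8*c^3 - 4*c^2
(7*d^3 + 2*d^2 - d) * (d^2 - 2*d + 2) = 7*d^5 - 12*d^4 + 9*d^3 + 6*d^2 - 2*d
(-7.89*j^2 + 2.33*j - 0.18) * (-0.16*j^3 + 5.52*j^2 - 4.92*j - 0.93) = 1.2624*j^5 - 43.9256*j^4 + 51.7092*j^3 - 5.1195*j^2 - 1.2813*j + 0.1674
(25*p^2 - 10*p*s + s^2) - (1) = 25*p^2 - 10*p*s + s^2 - 1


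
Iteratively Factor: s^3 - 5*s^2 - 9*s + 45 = (s - 5)*(s^2 - 9) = (s - 5)*(s - 3)*(s + 3)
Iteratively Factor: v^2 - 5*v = (v)*(v - 5)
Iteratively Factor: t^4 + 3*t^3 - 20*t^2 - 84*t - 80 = (t + 4)*(t^3 - t^2 - 16*t - 20) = (t - 5)*(t + 4)*(t^2 + 4*t + 4) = (t - 5)*(t + 2)*(t + 4)*(t + 2)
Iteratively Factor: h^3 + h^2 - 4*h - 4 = (h + 2)*(h^2 - h - 2) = (h - 2)*(h + 2)*(h + 1)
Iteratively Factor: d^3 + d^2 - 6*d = (d + 3)*(d^2 - 2*d) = d*(d + 3)*(d - 2)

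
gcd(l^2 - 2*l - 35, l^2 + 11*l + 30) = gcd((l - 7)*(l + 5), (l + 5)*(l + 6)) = l + 5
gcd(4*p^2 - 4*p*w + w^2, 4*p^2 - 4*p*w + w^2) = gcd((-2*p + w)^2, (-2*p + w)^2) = 4*p^2 - 4*p*w + w^2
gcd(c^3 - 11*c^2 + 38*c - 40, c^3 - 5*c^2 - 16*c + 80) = c^2 - 9*c + 20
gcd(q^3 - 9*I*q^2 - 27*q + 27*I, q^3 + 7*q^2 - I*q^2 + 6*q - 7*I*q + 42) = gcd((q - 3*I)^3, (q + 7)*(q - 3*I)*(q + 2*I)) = q - 3*I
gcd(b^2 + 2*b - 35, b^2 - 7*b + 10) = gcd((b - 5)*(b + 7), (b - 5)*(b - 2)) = b - 5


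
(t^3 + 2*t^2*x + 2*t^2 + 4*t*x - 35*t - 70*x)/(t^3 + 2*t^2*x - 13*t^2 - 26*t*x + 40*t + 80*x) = (t + 7)/(t - 8)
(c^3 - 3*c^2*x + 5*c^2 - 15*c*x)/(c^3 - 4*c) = (c^2 - 3*c*x + 5*c - 15*x)/(c^2 - 4)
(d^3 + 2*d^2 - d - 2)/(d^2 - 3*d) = (d^3 + 2*d^2 - d - 2)/(d*(d - 3))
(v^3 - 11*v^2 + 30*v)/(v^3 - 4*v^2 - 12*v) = (v - 5)/(v + 2)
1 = 1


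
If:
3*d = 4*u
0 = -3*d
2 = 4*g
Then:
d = 0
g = 1/2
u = 0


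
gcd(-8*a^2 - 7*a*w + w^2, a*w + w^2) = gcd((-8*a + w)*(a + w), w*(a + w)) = a + w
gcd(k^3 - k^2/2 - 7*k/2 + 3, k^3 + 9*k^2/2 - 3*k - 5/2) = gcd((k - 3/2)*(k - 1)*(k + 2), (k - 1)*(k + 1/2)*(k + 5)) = k - 1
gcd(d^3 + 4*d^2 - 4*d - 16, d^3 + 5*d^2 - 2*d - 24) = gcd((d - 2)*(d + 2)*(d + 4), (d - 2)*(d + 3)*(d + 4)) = d^2 + 2*d - 8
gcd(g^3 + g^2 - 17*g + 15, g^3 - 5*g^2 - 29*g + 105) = g^2 + 2*g - 15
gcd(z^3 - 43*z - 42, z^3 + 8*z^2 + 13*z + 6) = z^2 + 7*z + 6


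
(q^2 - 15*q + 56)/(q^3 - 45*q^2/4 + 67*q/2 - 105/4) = 4*(q - 8)/(4*q^2 - 17*q + 15)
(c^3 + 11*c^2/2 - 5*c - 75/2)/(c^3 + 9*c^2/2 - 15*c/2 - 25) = (c + 3)/(c + 2)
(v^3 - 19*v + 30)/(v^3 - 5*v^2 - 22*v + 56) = (v^2 + 2*v - 15)/(v^2 - 3*v - 28)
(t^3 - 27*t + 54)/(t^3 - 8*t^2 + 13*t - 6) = (t^3 - 27*t + 54)/(t^3 - 8*t^2 + 13*t - 6)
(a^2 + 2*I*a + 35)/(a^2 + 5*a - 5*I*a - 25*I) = (a + 7*I)/(a + 5)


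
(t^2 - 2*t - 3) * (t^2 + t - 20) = t^4 - t^3 - 25*t^2 + 37*t + 60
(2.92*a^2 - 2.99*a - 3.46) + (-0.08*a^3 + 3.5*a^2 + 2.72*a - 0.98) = -0.08*a^3 + 6.42*a^2 - 0.27*a - 4.44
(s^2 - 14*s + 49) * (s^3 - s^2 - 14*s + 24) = s^5 - 15*s^4 + 49*s^3 + 171*s^2 - 1022*s + 1176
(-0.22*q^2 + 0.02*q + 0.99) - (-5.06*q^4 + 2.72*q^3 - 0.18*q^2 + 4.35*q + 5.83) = 5.06*q^4 - 2.72*q^3 - 0.04*q^2 - 4.33*q - 4.84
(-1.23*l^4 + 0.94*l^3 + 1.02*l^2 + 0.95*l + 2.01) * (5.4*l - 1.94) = -6.642*l^5 + 7.4622*l^4 + 3.6844*l^3 + 3.1512*l^2 + 9.011*l - 3.8994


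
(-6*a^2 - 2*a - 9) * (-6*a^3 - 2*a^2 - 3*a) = 36*a^5 + 24*a^4 + 76*a^3 + 24*a^2 + 27*a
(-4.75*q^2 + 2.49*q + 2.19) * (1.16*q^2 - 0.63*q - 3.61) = -5.51*q^4 + 5.8809*q^3 + 18.1192*q^2 - 10.3686*q - 7.9059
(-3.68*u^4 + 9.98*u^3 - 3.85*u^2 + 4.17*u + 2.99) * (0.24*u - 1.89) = -0.8832*u^5 + 9.3504*u^4 - 19.7862*u^3 + 8.2773*u^2 - 7.1637*u - 5.6511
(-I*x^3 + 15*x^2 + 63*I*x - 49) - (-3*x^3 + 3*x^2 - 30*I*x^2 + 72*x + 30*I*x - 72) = 3*x^3 - I*x^3 + 12*x^2 + 30*I*x^2 - 72*x + 33*I*x + 23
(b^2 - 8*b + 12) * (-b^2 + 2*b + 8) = -b^4 + 10*b^3 - 20*b^2 - 40*b + 96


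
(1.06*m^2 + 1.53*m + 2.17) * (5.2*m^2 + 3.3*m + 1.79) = 5.512*m^4 + 11.454*m^3 + 18.2304*m^2 + 9.8997*m + 3.8843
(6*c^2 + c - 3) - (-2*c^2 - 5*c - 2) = 8*c^2 + 6*c - 1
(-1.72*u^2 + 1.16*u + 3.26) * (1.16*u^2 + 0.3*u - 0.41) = -1.9952*u^4 + 0.8296*u^3 + 4.8348*u^2 + 0.5024*u - 1.3366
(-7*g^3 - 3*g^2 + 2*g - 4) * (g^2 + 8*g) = -7*g^5 - 59*g^4 - 22*g^3 + 12*g^2 - 32*g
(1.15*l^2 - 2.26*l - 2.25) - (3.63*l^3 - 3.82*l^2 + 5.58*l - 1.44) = -3.63*l^3 + 4.97*l^2 - 7.84*l - 0.81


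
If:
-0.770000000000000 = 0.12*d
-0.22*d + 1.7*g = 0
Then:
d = -6.42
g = -0.83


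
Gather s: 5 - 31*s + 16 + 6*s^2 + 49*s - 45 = 6*s^2 + 18*s - 24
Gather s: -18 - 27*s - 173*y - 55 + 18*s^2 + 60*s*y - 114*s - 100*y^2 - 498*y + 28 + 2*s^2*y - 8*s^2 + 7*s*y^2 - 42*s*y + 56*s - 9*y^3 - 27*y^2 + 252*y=s^2*(2*y + 10) + s*(7*y^2 + 18*y - 85) - 9*y^3 - 127*y^2 - 419*y - 45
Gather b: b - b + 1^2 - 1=0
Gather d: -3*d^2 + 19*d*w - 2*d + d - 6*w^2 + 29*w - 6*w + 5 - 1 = -3*d^2 + d*(19*w - 1) - 6*w^2 + 23*w + 4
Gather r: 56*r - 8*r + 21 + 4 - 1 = 48*r + 24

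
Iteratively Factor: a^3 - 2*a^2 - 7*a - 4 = (a + 1)*(a^2 - 3*a - 4) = (a + 1)^2*(a - 4)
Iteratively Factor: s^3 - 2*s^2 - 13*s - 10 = (s + 1)*(s^2 - 3*s - 10) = (s + 1)*(s + 2)*(s - 5)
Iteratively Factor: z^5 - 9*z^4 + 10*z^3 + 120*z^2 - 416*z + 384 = (z - 4)*(z^4 - 5*z^3 - 10*z^2 + 80*z - 96) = (z - 4)*(z - 3)*(z^3 - 2*z^2 - 16*z + 32) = (z - 4)*(z - 3)*(z - 2)*(z^2 - 16) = (z - 4)*(z - 3)*(z - 2)*(z + 4)*(z - 4)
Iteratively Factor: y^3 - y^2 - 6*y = (y - 3)*(y^2 + 2*y) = y*(y - 3)*(y + 2)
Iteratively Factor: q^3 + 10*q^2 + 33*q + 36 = (q + 3)*(q^2 + 7*q + 12) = (q + 3)^2*(q + 4)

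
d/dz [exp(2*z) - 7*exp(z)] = (2*exp(z) - 7)*exp(z)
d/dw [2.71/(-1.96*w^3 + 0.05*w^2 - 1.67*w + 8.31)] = (15.9348*w^2 - 0.271*w + 4.5257)/(1.96*w^3 - 0.05*w^2 + 1.67*w - 8.31)^2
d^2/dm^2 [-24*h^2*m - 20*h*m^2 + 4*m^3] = -40*h + 24*m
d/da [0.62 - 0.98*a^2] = -1.96*a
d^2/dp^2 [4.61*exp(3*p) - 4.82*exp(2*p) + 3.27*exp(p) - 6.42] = (41.49*exp(2*p) - 19.28*exp(p) + 3.27)*exp(p)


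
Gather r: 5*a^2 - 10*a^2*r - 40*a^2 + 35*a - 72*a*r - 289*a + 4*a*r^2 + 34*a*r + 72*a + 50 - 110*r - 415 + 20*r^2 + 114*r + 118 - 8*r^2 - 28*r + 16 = -35*a^2 - 182*a + r^2*(4*a + 12) + r*(-10*a^2 - 38*a - 24) - 231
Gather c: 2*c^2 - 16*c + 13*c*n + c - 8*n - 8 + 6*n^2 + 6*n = 2*c^2 + c*(13*n - 15) + 6*n^2 - 2*n - 8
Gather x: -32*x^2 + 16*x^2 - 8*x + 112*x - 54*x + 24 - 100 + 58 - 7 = -16*x^2 + 50*x - 25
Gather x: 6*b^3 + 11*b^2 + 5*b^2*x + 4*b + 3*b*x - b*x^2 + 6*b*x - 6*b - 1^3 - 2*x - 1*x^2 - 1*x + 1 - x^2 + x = 6*b^3 + 11*b^2 - 2*b + x^2*(-b - 2) + x*(5*b^2 + 9*b - 2)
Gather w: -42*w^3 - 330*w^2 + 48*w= -42*w^3 - 330*w^2 + 48*w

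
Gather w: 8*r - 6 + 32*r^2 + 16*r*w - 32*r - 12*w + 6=32*r^2 - 24*r + w*(16*r - 12)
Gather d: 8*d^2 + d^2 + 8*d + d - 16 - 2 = 9*d^2 + 9*d - 18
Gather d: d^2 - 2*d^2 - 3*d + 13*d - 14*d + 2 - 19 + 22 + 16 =-d^2 - 4*d + 21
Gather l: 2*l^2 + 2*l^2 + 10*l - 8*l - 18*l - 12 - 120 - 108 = 4*l^2 - 16*l - 240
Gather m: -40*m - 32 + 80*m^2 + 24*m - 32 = 80*m^2 - 16*m - 64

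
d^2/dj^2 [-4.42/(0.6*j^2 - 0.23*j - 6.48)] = (-3.1824*j^2 + 1.21992*j + 4.42*(1.2*j - 0.23)*(2.4*j - 0.46) + 34.36992)/(-0.6*j^2 + 0.23*j + 6.48)^3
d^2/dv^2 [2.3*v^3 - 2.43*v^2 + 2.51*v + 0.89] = 13.8*v - 4.86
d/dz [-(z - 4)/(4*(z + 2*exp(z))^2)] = (-z + 2*(z - 4)*(2*exp(z) + 1) - 2*exp(z))/(4*(z + 2*exp(z))^3)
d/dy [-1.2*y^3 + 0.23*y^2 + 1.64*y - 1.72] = -3.6*y^2 + 0.46*y + 1.64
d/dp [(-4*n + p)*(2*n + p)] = -2*n + 2*p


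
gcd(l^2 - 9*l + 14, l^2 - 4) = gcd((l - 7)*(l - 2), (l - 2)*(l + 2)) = l - 2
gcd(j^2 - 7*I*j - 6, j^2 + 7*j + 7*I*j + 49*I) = 1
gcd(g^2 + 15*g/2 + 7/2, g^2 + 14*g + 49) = g + 7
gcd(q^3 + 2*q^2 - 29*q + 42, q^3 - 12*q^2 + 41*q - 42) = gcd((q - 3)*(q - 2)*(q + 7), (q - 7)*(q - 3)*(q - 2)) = q^2 - 5*q + 6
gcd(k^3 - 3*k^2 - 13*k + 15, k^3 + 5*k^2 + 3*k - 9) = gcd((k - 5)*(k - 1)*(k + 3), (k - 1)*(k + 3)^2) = k^2 + 2*k - 3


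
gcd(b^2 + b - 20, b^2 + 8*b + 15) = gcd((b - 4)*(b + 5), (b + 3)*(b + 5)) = b + 5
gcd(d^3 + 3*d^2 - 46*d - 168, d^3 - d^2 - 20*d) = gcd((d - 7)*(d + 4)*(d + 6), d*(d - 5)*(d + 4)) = d + 4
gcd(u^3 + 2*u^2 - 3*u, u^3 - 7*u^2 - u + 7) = u - 1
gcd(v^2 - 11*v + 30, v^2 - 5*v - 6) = v - 6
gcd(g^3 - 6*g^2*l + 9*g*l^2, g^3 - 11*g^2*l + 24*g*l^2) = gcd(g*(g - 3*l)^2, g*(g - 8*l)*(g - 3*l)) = g^2 - 3*g*l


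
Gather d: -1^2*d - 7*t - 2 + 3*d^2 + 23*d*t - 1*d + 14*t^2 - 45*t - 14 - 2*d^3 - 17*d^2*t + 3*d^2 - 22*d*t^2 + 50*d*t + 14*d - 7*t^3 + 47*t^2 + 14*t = -2*d^3 + d^2*(6 - 17*t) + d*(-22*t^2 + 73*t + 12) - 7*t^3 + 61*t^2 - 38*t - 16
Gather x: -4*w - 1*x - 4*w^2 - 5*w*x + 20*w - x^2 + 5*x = -4*w^2 + 16*w - x^2 + x*(4 - 5*w)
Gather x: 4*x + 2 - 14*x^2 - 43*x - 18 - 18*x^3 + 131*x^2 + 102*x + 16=-18*x^3 + 117*x^2 + 63*x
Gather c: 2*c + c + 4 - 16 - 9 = 3*c - 21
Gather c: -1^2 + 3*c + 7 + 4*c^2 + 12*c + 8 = 4*c^2 + 15*c + 14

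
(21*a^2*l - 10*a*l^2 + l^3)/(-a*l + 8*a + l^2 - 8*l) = l*(-21*a^2 + 10*a*l - l^2)/(a*l - 8*a - l^2 + 8*l)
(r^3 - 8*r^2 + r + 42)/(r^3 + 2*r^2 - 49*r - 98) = (r - 3)/(r + 7)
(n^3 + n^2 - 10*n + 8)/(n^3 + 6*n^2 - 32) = (n - 1)/(n + 4)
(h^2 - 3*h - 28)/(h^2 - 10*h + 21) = (h + 4)/(h - 3)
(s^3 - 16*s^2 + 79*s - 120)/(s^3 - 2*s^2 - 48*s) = (s^2 - 8*s + 15)/(s*(s + 6))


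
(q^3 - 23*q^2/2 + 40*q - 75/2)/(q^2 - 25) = (2*q^2 - 13*q + 15)/(2*(q + 5))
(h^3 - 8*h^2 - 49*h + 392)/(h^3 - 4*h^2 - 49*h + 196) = (h - 8)/(h - 4)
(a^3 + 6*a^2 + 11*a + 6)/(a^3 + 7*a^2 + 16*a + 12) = (a + 1)/(a + 2)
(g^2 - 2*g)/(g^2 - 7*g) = (g - 2)/(g - 7)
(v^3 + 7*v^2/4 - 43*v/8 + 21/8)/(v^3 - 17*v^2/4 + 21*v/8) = (2*v^2 + 5*v - 7)/(v*(2*v - 7))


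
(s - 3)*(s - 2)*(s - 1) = s^3 - 6*s^2 + 11*s - 6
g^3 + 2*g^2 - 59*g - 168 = (g - 8)*(g + 3)*(g + 7)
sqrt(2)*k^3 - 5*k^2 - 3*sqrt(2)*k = k*(k - 3*sqrt(2))*(sqrt(2)*k + 1)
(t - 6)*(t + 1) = t^2 - 5*t - 6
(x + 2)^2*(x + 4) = x^3 + 8*x^2 + 20*x + 16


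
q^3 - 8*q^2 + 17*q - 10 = (q - 5)*(q - 2)*(q - 1)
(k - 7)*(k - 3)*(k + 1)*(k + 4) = k^4 - 5*k^3 - 25*k^2 + 65*k + 84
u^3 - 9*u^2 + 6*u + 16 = (u - 8)*(u - 2)*(u + 1)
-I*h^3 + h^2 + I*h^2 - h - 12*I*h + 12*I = (h - 3*I)*(h + 4*I)*(-I*h + I)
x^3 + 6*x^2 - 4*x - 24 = (x - 2)*(x + 2)*(x + 6)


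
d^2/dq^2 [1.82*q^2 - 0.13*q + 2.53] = 3.64000000000000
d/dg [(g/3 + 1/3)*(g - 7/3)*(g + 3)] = g^2 + 10*g/9 - 19/9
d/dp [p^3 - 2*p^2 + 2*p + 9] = 3*p^2 - 4*p + 2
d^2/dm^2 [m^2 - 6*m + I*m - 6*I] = 2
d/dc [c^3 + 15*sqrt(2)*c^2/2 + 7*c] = 3*c^2 + 15*sqrt(2)*c + 7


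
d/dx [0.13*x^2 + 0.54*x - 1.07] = 0.26*x + 0.54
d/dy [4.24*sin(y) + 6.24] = 4.24*cos(y)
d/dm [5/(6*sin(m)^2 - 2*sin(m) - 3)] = 10*(1 - 6*sin(m))*cos(m)/(2*sin(m) + 3*cos(2*m))^2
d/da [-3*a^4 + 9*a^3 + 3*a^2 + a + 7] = -12*a^3 + 27*a^2 + 6*a + 1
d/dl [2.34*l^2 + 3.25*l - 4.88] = 4.68*l + 3.25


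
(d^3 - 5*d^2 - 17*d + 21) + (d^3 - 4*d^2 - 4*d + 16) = 2*d^3 - 9*d^2 - 21*d + 37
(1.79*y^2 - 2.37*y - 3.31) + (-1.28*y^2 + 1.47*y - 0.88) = 0.51*y^2 - 0.9*y - 4.19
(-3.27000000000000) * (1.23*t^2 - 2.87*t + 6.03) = -4.0221*t^2 + 9.3849*t - 19.7181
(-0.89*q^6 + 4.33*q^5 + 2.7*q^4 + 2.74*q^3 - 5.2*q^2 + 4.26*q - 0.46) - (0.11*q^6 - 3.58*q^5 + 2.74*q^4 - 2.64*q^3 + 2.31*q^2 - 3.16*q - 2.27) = -1.0*q^6 + 7.91*q^5 - 0.04*q^4 + 5.38*q^3 - 7.51*q^2 + 7.42*q + 1.81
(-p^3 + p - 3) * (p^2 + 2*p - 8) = -p^5 - 2*p^4 + 9*p^3 - p^2 - 14*p + 24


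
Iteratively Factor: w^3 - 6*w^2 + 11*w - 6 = (w - 3)*(w^2 - 3*w + 2) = (w - 3)*(w - 1)*(w - 2)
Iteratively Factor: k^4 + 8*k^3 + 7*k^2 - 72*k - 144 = (k - 3)*(k^3 + 11*k^2 + 40*k + 48) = (k - 3)*(k + 4)*(k^2 + 7*k + 12) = (k - 3)*(k + 4)^2*(k + 3)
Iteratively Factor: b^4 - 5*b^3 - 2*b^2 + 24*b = (b)*(b^3 - 5*b^2 - 2*b + 24) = b*(b - 3)*(b^2 - 2*b - 8) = b*(b - 4)*(b - 3)*(b + 2)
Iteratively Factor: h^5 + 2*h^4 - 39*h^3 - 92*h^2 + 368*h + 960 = (h - 4)*(h^4 + 6*h^3 - 15*h^2 - 152*h - 240) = (h - 4)*(h + 4)*(h^3 + 2*h^2 - 23*h - 60) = (h - 5)*(h - 4)*(h + 4)*(h^2 + 7*h + 12) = (h - 5)*(h - 4)*(h + 4)^2*(h + 3)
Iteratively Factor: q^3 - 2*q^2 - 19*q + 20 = (q - 1)*(q^2 - q - 20) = (q - 1)*(q + 4)*(q - 5)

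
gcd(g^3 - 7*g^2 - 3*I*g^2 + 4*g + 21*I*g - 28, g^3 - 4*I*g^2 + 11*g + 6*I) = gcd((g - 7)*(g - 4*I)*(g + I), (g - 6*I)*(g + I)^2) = g + I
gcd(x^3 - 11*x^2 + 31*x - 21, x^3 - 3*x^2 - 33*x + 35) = x^2 - 8*x + 7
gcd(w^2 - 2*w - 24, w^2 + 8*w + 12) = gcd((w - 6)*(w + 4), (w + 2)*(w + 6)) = 1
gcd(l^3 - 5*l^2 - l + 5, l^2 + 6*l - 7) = l - 1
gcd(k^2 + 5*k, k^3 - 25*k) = k^2 + 5*k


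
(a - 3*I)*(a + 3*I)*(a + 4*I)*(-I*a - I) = -I*a^4 + 4*a^3 - I*a^3 + 4*a^2 - 9*I*a^2 + 36*a - 9*I*a + 36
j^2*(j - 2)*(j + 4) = j^4 + 2*j^3 - 8*j^2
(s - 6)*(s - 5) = s^2 - 11*s + 30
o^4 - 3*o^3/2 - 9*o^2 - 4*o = o*(o - 4)*(o + 1/2)*(o + 2)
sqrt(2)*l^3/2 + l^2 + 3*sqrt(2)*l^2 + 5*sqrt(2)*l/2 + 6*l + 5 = (l + 5)*(l + sqrt(2))*(sqrt(2)*l/2 + sqrt(2)/2)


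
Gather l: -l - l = -2*l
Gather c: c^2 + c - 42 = c^2 + c - 42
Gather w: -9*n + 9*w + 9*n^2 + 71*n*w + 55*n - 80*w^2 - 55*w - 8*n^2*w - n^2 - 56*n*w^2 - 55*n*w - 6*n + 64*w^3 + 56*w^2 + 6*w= 8*n^2 + 40*n + 64*w^3 + w^2*(-56*n - 24) + w*(-8*n^2 + 16*n - 40)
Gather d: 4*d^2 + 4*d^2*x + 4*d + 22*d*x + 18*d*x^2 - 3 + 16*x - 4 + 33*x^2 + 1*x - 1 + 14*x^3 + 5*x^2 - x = d^2*(4*x + 4) + d*(18*x^2 + 22*x + 4) + 14*x^3 + 38*x^2 + 16*x - 8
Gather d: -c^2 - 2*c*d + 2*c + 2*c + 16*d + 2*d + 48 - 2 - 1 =-c^2 + 4*c + d*(18 - 2*c) + 45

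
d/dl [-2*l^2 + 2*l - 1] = 2 - 4*l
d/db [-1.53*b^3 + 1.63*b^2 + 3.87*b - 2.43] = -4.59*b^2 + 3.26*b + 3.87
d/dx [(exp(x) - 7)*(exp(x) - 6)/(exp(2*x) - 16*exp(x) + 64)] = (20 - 3*exp(x))*exp(x)/(exp(3*x) - 24*exp(2*x) + 192*exp(x) - 512)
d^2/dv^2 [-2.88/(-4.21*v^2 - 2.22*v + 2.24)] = (-102.090816*v^2 - 53.834112*v + 2.88*(8.42*v + 2.22)*(16.84*v + 4.44) + 54.319104)/(4.21*v^2 + 2.22*v - 2.24)^3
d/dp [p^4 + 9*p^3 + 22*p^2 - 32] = p*(4*p^2 + 27*p + 44)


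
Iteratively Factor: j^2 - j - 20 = (j + 4)*(j - 5)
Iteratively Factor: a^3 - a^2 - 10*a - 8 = (a + 1)*(a^2 - 2*a - 8) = (a + 1)*(a + 2)*(a - 4)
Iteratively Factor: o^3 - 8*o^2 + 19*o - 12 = (o - 4)*(o^2 - 4*o + 3) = (o - 4)*(o - 1)*(o - 3)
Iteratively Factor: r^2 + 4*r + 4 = (r + 2)*(r + 2)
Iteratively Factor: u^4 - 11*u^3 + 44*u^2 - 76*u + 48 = (u - 2)*(u^3 - 9*u^2 + 26*u - 24) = (u - 3)*(u - 2)*(u^2 - 6*u + 8) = (u - 3)*(u - 2)^2*(u - 4)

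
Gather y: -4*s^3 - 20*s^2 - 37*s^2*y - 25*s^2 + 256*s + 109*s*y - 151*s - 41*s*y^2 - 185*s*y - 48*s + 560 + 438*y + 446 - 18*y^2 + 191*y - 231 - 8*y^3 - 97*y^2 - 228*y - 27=-4*s^3 - 45*s^2 + 57*s - 8*y^3 + y^2*(-41*s - 115) + y*(-37*s^2 - 76*s + 401) + 748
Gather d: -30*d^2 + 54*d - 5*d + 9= -30*d^2 + 49*d + 9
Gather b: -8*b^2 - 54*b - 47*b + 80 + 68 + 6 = -8*b^2 - 101*b + 154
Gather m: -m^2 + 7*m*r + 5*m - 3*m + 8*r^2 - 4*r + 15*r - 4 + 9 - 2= -m^2 + m*(7*r + 2) + 8*r^2 + 11*r + 3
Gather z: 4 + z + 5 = z + 9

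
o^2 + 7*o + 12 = (o + 3)*(o + 4)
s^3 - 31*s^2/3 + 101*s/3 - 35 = (s - 5)*(s - 3)*(s - 7/3)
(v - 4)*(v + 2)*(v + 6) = v^3 + 4*v^2 - 20*v - 48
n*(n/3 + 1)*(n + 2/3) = n^3/3 + 11*n^2/9 + 2*n/3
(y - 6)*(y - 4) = y^2 - 10*y + 24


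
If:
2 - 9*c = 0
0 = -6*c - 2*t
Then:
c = 2/9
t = -2/3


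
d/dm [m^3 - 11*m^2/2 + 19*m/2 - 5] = 3*m^2 - 11*m + 19/2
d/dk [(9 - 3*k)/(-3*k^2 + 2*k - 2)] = 3*(-3*k^2 + 18*k - 4)/(9*k^4 - 12*k^3 + 16*k^2 - 8*k + 4)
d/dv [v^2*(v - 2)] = v*(3*v - 4)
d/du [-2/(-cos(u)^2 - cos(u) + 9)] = 2*(2*cos(u) + 1)*sin(u)/(cos(u)^2 + cos(u) - 9)^2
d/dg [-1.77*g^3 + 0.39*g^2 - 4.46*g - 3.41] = -5.31*g^2 + 0.78*g - 4.46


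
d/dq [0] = 0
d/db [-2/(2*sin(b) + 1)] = 4*cos(b)/(2*sin(b) + 1)^2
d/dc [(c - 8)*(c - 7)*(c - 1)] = 3*c^2 - 32*c + 71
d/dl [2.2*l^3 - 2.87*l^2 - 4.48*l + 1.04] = 6.6*l^2 - 5.74*l - 4.48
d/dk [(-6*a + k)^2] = -12*a + 2*k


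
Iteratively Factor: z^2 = (z)*(z)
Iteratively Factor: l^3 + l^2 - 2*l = (l + 2)*(l^2 - l) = l*(l + 2)*(l - 1)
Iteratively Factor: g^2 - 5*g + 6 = (g - 3)*(g - 2)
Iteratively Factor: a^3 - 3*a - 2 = (a - 2)*(a^2 + 2*a + 1) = (a - 2)*(a + 1)*(a + 1)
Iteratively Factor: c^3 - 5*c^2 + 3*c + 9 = (c + 1)*(c^2 - 6*c + 9) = (c - 3)*(c + 1)*(c - 3)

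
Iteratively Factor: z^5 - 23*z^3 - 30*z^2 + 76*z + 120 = (z + 2)*(z^4 - 2*z^3 - 19*z^2 + 8*z + 60) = (z - 5)*(z + 2)*(z^3 + 3*z^2 - 4*z - 12) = (z - 5)*(z + 2)^2*(z^2 + z - 6) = (z - 5)*(z - 2)*(z + 2)^2*(z + 3)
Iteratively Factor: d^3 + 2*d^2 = (d)*(d^2 + 2*d) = d*(d + 2)*(d)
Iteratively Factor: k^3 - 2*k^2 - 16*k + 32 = (k - 2)*(k^2 - 16) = (k - 4)*(k - 2)*(k + 4)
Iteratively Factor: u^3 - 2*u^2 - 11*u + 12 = (u - 4)*(u^2 + 2*u - 3) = (u - 4)*(u + 3)*(u - 1)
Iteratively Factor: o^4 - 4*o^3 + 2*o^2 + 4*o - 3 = (o + 1)*(o^3 - 5*o^2 + 7*o - 3) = (o - 3)*(o + 1)*(o^2 - 2*o + 1) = (o - 3)*(o - 1)*(o + 1)*(o - 1)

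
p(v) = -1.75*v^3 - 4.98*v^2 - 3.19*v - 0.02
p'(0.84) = -15.26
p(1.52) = -22.52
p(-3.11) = 14.37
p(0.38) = -2.05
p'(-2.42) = -9.83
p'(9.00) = -518.08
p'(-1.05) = 1.48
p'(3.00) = -80.32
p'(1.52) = -30.46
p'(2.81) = -72.63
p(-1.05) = -0.14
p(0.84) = -7.25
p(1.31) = -16.68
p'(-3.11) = -22.99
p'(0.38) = -7.73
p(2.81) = -87.14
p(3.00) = -101.66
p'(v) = -5.25*v^2 - 9.96*v - 3.19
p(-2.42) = 3.34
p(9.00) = -1707.86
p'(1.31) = -25.25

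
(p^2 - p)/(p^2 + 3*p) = (p - 1)/(p + 3)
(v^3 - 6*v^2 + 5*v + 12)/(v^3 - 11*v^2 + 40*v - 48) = (v + 1)/(v - 4)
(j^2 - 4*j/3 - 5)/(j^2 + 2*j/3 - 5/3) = (j - 3)/(j - 1)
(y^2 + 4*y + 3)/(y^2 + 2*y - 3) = (y + 1)/(y - 1)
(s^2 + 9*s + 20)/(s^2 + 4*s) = (s + 5)/s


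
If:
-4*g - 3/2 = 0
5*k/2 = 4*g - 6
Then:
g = -3/8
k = -3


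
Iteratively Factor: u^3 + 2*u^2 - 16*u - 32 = (u + 2)*(u^2 - 16) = (u + 2)*(u + 4)*(u - 4)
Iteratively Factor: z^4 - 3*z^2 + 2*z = (z)*(z^3 - 3*z + 2) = z*(z + 2)*(z^2 - 2*z + 1) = z*(z - 1)*(z + 2)*(z - 1)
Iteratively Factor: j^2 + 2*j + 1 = (j + 1)*(j + 1)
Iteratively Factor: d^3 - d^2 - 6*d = (d - 3)*(d^2 + 2*d) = (d - 3)*(d + 2)*(d)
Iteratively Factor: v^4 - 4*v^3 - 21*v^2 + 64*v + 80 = (v - 5)*(v^3 + v^2 - 16*v - 16) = (v - 5)*(v - 4)*(v^2 + 5*v + 4) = (v - 5)*(v - 4)*(v + 4)*(v + 1)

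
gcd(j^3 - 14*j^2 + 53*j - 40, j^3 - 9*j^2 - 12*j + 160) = j^2 - 13*j + 40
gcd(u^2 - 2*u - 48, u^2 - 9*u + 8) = u - 8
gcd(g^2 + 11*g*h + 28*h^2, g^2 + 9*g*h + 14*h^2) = g + 7*h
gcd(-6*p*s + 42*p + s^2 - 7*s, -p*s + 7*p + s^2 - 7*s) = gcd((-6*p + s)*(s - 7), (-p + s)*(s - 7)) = s - 7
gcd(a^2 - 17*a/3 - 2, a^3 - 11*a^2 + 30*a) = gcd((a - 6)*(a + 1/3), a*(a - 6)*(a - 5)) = a - 6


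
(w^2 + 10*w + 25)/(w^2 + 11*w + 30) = (w + 5)/(w + 6)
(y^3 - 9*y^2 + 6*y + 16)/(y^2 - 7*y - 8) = y - 2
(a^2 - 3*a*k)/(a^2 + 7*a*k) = (a - 3*k)/(a + 7*k)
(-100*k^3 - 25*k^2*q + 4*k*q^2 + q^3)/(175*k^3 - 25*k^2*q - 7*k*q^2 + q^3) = (4*k + q)/(-7*k + q)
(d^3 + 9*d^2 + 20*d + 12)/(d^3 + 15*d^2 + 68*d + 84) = (d + 1)/(d + 7)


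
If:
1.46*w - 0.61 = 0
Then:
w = 0.42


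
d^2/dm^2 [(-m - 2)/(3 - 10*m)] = 460/(10*m - 3)^3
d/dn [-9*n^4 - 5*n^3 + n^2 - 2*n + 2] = -36*n^3 - 15*n^2 + 2*n - 2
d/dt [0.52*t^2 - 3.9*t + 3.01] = 1.04*t - 3.9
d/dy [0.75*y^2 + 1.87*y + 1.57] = 1.5*y + 1.87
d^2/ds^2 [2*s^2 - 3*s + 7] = 4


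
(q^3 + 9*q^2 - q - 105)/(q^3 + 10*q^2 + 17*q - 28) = (q^2 + 2*q - 15)/(q^2 + 3*q - 4)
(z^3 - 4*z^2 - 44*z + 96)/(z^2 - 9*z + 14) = (z^2 - 2*z - 48)/(z - 7)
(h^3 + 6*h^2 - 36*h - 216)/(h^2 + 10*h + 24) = (h^2 - 36)/(h + 4)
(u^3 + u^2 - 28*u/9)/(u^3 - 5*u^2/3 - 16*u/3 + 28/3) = u*(3*u - 4)/(3*(u^2 - 4*u + 4))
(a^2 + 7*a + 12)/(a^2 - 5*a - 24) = (a + 4)/(a - 8)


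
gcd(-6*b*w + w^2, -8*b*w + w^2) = w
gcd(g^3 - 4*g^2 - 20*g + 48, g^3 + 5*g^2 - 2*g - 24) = g^2 + 2*g - 8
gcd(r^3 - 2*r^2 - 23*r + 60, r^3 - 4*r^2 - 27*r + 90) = r^2 + 2*r - 15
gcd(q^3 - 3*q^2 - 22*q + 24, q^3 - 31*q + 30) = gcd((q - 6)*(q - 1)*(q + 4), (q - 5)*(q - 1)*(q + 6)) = q - 1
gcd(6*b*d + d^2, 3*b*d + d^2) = d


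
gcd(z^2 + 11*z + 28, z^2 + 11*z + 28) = z^2 + 11*z + 28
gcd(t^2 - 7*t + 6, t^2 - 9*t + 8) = t - 1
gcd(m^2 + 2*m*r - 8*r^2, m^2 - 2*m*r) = -m + 2*r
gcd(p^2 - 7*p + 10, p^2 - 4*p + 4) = p - 2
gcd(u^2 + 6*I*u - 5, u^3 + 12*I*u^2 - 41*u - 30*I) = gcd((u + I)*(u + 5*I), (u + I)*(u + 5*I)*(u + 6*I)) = u^2 + 6*I*u - 5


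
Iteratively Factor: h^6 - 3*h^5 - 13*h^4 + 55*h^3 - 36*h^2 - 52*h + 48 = (h - 3)*(h^5 - 13*h^3 + 16*h^2 + 12*h - 16) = (h - 3)*(h - 2)*(h^4 + 2*h^3 - 9*h^2 - 2*h + 8) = (h - 3)*(h - 2)^2*(h^3 + 4*h^2 - h - 4) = (h - 3)*(h - 2)^2*(h + 1)*(h^2 + 3*h - 4) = (h - 3)*(h - 2)^2*(h - 1)*(h + 1)*(h + 4)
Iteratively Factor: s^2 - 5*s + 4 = (s - 1)*(s - 4)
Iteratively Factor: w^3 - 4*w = (w + 2)*(w^2 - 2*w) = w*(w + 2)*(w - 2)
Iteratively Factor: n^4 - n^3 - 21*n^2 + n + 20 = (n - 1)*(n^3 - 21*n - 20) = (n - 1)*(n + 1)*(n^2 - n - 20) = (n - 1)*(n + 1)*(n + 4)*(n - 5)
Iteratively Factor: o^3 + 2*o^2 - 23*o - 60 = (o + 3)*(o^2 - o - 20) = (o - 5)*(o + 3)*(o + 4)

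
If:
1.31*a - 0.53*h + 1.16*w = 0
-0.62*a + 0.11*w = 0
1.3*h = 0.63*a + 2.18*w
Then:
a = 0.00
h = 0.00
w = 0.00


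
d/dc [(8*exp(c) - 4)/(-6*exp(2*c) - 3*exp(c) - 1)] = (48*exp(2*c) - 48*exp(c) - 20)*exp(c)/(36*exp(4*c) + 36*exp(3*c) + 21*exp(2*c) + 6*exp(c) + 1)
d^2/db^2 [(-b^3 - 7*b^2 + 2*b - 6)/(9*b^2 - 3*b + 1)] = 2*(-27*b^3 - 1260*b^2 + 429*b - 1)/(729*b^6 - 729*b^5 + 486*b^4 - 189*b^3 + 54*b^2 - 9*b + 1)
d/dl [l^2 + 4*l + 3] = 2*l + 4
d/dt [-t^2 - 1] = -2*t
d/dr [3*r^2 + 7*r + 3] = 6*r + 7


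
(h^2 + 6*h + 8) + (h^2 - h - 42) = 2*h^2 + 5*h - 34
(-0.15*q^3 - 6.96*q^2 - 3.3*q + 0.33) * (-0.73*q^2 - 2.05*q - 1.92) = 0.1095*q^5 + 5.3883*q^4 + 16.965*q^3 + 19.8873*q^2 + 5.6595*q - 0.6336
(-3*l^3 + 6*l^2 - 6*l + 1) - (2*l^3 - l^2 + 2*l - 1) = -5*l^3 + 7*l^2 - 8*l + 2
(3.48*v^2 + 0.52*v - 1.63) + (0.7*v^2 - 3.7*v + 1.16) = 4.18*v^2 - 3.18*v - 0.47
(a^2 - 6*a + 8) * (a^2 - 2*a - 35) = a^4 - 8*a^3 - 15*a^2 + 194*a - 280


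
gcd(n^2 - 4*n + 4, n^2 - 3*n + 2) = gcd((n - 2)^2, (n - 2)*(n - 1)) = n - 2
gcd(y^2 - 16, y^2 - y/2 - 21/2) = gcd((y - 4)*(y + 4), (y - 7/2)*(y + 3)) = 1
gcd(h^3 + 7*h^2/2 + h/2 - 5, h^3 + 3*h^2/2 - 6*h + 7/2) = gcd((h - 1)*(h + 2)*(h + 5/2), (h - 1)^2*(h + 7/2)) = h - 1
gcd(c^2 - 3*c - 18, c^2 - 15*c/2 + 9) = c - 6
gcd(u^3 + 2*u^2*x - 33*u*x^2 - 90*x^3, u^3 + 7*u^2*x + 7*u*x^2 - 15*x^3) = u^2 + 8*u*x + 15*x^2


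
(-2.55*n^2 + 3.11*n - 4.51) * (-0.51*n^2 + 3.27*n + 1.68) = 1.3005*n^4 - 9.9246*n^3 + 8.1858*n^2 - 9.5229*n - 7.5768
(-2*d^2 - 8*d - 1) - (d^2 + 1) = -3*d^2 - 8*d - 2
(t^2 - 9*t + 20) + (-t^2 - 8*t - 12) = 8 - 17*t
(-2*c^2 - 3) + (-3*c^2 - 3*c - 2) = -5*c^2 - 3*c - 5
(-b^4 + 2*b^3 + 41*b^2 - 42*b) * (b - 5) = -b^5 + 7*b^4 + 31*b^3 - 247*b^2 + 210*b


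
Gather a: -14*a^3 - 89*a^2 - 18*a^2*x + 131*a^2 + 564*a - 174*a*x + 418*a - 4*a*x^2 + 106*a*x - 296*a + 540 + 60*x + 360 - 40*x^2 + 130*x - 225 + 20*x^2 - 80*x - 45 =-14*a^3 + a^2*(42 - 18*x) + a*(-4*x^2 - 68*x + 686) - 20*x^2 + 110*x + 630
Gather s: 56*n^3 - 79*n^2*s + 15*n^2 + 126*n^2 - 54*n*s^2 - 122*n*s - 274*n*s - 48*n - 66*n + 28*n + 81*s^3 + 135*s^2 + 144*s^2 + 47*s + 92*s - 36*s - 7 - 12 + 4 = 56*n^3 + 141*n^2 - 86*n + 81*s^3 + s^2*(279 - 54*n) + s*(-79*n^2 - 396*n + 103) - 15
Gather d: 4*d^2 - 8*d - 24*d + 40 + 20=4*d^2 - 32*d + 60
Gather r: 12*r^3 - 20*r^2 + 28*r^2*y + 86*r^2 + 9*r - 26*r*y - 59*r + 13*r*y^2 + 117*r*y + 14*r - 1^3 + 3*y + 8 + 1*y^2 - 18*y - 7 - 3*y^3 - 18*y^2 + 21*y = 12*r^3 + r^2*(28*y + 66) + r*(13*y^2 + 91*y - 36) - 3*y^3 - 17*y^2 + 6*y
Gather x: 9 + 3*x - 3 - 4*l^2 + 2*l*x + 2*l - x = -4*l^2 + 2*l + x*(2*l + 2) + 6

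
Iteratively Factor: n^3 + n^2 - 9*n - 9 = (n + 3)*(n^2 - 2*n - 3) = (n + 1)*(n + 3)*(n - 3)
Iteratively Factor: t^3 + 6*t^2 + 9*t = (t + 3)*(t^2 + 3*t) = (t + 3)^2*(t)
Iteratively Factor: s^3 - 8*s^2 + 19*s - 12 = (s - 3)*(s^2 - 5*s + 4) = (s - 4)*(s - 3)*(s - 1)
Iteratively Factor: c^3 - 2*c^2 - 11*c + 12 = (c - 1)*(c^2 - c - 12) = (c - 1)*(c + 3)*(c - 4)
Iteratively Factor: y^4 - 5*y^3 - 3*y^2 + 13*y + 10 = (y + 1)*(y^3 - 6*y^2 + 3*y + 10) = (y - 2)*(y + 1)*(y^2 - 4*y - 5) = (y - 5)*(y - 2)*(y + 1)*(y + 1)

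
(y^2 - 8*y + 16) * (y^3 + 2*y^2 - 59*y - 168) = y^5 - 6*y^4 - 59*y^3 + 336*y^2 + 400*y - 2688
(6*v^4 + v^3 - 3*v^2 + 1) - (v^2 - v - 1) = 6*v^4 + v^3 - 4*v^2 + v + 2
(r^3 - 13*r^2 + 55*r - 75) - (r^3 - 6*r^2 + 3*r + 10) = -7*r^2 + 52*r - 85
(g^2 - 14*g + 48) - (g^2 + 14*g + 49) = -28*g - 1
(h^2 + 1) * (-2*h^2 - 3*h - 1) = -2*h^4 - 3*h^3 - 3*h^2 - 3*h - 1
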